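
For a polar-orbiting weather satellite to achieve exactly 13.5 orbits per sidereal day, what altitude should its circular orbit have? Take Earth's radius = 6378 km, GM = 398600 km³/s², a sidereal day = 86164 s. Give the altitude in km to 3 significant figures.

1060 km

Required period T = 86164 / 13.5 = 6382.5 s.
From T = 2π√(a³/μ): a = (μ T²/4π²)^(1/3) = (398600 × 6382.5² / 4π²)^(1/3) = 7437 km.
Altitude h = a − R = 7437 − 6378 = 1059 km.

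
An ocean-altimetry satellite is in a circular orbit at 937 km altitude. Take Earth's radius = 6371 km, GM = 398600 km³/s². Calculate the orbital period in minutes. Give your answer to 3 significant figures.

Semi-major axis a = 6371 + 937 = 7308 km. Period T = 2π√(a³/μ) = 2π√(7308³/398600) = 6217.4 s = 103.62 min.

104 min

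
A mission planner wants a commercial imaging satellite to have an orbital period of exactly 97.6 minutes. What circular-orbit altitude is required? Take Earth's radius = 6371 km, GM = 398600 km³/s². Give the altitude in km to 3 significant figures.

T = 97.6 min = 5856.0 s.
From T = 2π√(a³/μ): a = (μ T²/4π²)^(1/3) = (398600 × 5856.0² / 4π²)^(1/3) = 7022 km.
Altitude h = a − R = 7022 − 6371 = 651 km.

651 km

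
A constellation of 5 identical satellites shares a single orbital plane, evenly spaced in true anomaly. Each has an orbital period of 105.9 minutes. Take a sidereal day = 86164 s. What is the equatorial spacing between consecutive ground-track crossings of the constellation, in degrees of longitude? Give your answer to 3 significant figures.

T = 105.9 min = 6354.0 s.
Single-satellite node shift = (6354.0/86164) × 360° = 26.55°.
With 5 satellites evenly phased, successive equator crossings are 26.55/5 = 5.310° apart.

5.31°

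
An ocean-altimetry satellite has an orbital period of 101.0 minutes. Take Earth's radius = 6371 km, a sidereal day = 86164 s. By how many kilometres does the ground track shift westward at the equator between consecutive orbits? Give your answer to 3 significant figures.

2820 km

T = 101.0 min = 6060.0 s.
During one orbit Earth rotates (6060.0 / 86164) × 360° = 25.32°.
At the equator that is 25.32° × (2π·6371/360) km/° = 25.32 × 111.2 = 2815 km.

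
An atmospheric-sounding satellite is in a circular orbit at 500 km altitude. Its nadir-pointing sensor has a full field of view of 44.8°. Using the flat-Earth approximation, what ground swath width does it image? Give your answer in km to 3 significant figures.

412 km

Half-angle = 44.8°/2 = 22.4°.
Swath width ≈ 2h·tan(θ/2) = 2 × 500 × tan(22.4°) = 412.2 km.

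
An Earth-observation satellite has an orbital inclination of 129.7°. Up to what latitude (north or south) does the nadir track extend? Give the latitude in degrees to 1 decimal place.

Retrograde orbit: the ground track reaches ±(180° − i) = ±(180 − 129.7) = ±50.3°.

50.3°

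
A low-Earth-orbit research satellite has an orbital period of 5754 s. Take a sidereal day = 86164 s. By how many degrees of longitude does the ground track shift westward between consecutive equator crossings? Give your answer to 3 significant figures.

24.0°

During one orbit Earth rotates (5754.0 / 86164) × 360° = 24.04°.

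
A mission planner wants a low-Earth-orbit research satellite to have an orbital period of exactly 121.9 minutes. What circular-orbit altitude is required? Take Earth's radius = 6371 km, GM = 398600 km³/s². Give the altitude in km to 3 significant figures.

1770 km

T = 121.9 min = 7314.0 s.
From T = 2π√(a³/μ): a = (μ T²/4π²)^(1/3) = (398600 × 7314.0² / 4π²)^(1/3) = 8144 km.
Altitude h = a − R = 8144 − 6371 = 1773 km.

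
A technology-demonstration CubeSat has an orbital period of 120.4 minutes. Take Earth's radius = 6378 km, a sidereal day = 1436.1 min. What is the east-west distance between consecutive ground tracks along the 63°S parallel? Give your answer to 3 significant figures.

T = 120.4 min = 7224.0 s.
Node shift per orbit = (7224.0/86166) × 360° = 30.18°.
Equatorial spacing = 30.18 × 111.3 km/° = 3360 km.
At 63° latitude, spacing = 3360 × cos(63°) = 1525 km.

1530 km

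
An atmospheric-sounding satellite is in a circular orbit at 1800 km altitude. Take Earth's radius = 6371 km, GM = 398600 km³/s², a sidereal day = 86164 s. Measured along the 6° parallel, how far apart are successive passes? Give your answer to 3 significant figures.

Semi-major axis a = 6371 + 1800 = 8171 km. Period T = 2π√(a³/μ) = 2π√(8171³/398600) = 7350.6 s = 122.51 min.
Node shift per orbit = (7350.6/86164) × 360° = 30.71°.
Equatorial spacing = 30.71 × 111.2 km/° = 3415 km.
At 6° latitude, spacing = 3415 × cos(6°) = 3396 km.

3400 km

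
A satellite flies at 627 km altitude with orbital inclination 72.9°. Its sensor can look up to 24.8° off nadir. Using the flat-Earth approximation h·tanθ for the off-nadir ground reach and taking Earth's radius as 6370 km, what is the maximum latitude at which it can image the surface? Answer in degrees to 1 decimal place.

For a prograde orbit the ground track reaches latitude ±i = ±72.9°.
Sensor half-swath on the ground ≈ 627·tan(24.8°) = 290 km = 2.61° of latitude.
Maximum observable latitude ≈ 72.9 + 2.61 = 75.5°.

75.5°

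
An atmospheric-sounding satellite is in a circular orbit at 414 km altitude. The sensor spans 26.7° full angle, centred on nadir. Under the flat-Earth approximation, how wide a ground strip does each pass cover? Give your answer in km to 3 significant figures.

Half-angle = 26.7°/2 = 13.35°.
Swath width ≈ 2h·tan(θ/2) = 2 × 414 × tan(13.35°) = 196.5 km.

196 km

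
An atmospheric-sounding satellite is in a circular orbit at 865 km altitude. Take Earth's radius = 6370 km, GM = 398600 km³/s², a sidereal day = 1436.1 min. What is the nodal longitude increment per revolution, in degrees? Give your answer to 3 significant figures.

25.6°

Semi-major axis a = 6370 + 865 = 7235 km. Period T = 2π√(a³/μ) = 2π√(7235³/398600) = 6124.5 s = 102.07 min.
During one orbit Earth rotates (6124.5 / 86166) × 360° = 25.59°.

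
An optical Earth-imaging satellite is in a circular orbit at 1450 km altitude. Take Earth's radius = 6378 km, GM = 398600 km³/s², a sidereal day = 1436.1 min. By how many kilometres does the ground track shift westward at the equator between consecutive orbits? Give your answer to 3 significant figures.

Semi-major axis a = 6378 + 1450 = 7828 km. Period T = 2π√(a³/μ) = 2π√(7828³/398600) = 6892.7 s = 114.88 min.
During one orbit Earth rotates (6892.7 / 86166) × 360° = 28.80°.
At the equator that is 28.80° × (2π·6378/360) km/° = 28.80 × 111.3 = 3206 km.

3210 km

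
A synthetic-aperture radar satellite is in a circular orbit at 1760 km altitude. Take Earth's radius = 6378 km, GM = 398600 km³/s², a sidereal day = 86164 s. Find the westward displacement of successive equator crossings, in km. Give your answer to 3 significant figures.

Semi-major axis a = 6378 + 1760 = 8138 km. Period T = 2π√(a³/μ) = 2π√(8138³/398600) = 7306.1 s = 121.77 min.
During one orbit Earth rotates (7306.1 / 86164) × 360° = 30.53°.
At the equator that is 30.53° × (2π·6378/360) km/° = 30.53 × 111.3 = 3398 km.

3400 km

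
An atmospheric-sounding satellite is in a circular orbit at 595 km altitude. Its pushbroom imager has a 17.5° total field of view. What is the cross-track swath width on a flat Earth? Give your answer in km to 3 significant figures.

Half-angle = 17.5°/2 = 8.75°.
Swath width ≈ 2h·tan(θ/2) = 2 × 595 × tan(8.75°) = 183.2 km.

183 km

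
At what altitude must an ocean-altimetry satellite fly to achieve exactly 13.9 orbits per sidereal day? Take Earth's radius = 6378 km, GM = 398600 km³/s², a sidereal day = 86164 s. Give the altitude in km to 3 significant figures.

Required period T = 86164 / 13.9 = 6198.8 s.
From T = 2π√(a³/μ): a = (μ T²/4π²)^(1/3) = (398600 × 6198.8² / 4π²)^(1/3) = 7293 km.
Altitude h = a − R = 7293 − 6378 = 915 km.

915 km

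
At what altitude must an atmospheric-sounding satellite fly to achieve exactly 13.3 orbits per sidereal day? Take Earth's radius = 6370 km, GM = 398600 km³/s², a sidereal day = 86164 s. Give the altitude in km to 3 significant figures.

1140 km

Required period T = 86164 / 13.3 = 6478.5 s.
From T = 2π√(a³/μ): a = (μ T²/4π²)^(1/3) = (398600 × 6478.5² / 4π²)^(1/3) = 7511 km.
Altitude h = a − R = 7511 − 6370 = 1141 km.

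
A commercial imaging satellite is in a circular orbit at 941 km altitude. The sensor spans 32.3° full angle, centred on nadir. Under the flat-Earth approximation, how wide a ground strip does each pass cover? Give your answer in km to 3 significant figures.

545 km

Half-angle = 32.3°/2 = 16.15°.
Swath width ≈ 2h·tan(θ/2) = 2 × 941 × tan(16.15°) = 545.0 km.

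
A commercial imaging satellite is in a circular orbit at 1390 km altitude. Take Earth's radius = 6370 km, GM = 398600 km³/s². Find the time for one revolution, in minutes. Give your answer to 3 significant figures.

113 min

Semi-major axis a = 6370 + 1390 = 7760 km. Period T = 2π√(a³/μ) = 2π√(7760³/398600) = 6803.1 s = 113.38 min.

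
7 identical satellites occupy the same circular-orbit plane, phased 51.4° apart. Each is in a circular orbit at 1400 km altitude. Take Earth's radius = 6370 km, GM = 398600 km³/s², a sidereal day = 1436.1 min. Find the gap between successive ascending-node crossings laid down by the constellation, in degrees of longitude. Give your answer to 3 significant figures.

4.07°

Semi-major axis a = 6370 + 1400 = 7770 km. Period T = 2π√(a³/μ) = 2π√(7770³/398600) = 6816.2 s = 113.60 min.
Single-satellite node shift = (6816.2/86166) × 360° = 28.48°.
With 7 satellites evenly phased, successive equator crossings are 28.48/7 = 4.068° apart.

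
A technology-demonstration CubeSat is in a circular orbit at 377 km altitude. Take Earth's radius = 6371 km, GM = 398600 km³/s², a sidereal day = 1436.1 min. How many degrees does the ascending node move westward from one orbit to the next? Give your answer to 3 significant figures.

Semi-major axis a = 6371 + 377 = 6748 km. Period T = 2π√(a³/μ) = 2π√(6748³/398600) = 5516.6 s = 91.94 min.
During one orbit Earth rotates (5516.6 / 86166) × 360° = 23.05°.

23.0°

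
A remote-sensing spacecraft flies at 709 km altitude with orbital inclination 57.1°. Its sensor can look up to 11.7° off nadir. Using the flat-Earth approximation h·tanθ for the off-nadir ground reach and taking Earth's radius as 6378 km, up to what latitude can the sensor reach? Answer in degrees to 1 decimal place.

For a prograde orbit the ground track reaches latitude ±i = ±57.1°.
Sensor half-swath on the ground ≈ 709·tan(11.7°) = 147 km = 1.32° of latitude.
Maximum observable latitude ≈ 57.1 + 1.32 = 58.4°.

58.4°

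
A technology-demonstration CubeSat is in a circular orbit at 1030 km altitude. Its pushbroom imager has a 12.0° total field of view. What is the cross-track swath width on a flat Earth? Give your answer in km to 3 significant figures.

Half-angle = 12.0°/2 = 6°.
Swath width ≈ 2h·tan(θ/2) = 2 × 1030 × tan(6°) = 216.5 km.

217 km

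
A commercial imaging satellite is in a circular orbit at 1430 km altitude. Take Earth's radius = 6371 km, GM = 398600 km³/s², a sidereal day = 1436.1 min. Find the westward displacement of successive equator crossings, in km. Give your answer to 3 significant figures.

Semi-major axis a = 6371 + 1430 = 7801 km. Period T = 2π√(a³/μ) = 2π√(7801³/398600) = 6857.0 s = 114.28 min.
During one orbit Earth rotates (6857.0 / 86166) × 360° = 28.65°.
At the equator that is 28.65° × (2π·6371/360) km/° = 28.65 × 111.2 = 3186 km.

3190 km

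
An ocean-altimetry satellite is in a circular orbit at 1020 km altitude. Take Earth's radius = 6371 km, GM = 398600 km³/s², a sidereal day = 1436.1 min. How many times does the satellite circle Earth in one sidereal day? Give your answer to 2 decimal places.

Semi-major axis a = 6371 + 1020 = 7391 km. Period T = 2π√(a³/μ) = 2π√(7391³/398600) = 6323.6 s = 105.39 min.
Orbits per sidereal day = 86166 / 6323.6 = 13.626.

13.63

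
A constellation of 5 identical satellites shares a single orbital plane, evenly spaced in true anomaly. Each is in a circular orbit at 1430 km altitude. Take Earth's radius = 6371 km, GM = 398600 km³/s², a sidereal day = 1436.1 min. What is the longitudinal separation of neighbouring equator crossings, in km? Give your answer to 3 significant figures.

637 km

Semi-major axis a = 6371 + 1430 = 7801 km. Period T = 2π√(a³/μ) = 2π√(7801³/398600) = 6857.0 s = 114.28 min.
Single-satellite node shift = (6857.0/86166) × 360° = 28.65°.
With 5 satellites evenly phased, successive equator crossings are 28.65/5 = 5.730° apart.
That is 5.730 × 111.2 = 637 km at the equator.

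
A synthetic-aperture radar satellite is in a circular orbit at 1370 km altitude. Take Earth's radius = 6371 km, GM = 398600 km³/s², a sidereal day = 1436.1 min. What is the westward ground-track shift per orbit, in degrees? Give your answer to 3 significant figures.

Semi-major axis a = 6371 + 1370 = 7741 km. Period T = 2π√(a³/μ) = 2π√(7741³/398600) = 6778.1 s = 112.97 min.
During one orbit Earth rotates (6778.1 / 86166) × 360° = 28.32°.

28.3°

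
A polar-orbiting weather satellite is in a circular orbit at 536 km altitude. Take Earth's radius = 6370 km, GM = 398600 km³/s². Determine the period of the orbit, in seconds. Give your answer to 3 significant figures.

5710 seconds

Semi-major axis a = 6370 + 536 = 6906 km. Period T = 2π√(a³/μ) = 2π√(6906³/398600) = 5711.5 s = 95.19 min.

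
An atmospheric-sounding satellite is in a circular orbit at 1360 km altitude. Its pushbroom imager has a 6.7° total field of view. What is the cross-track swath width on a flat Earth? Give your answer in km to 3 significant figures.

159 km

Half-angle = 6.7°/2 = 3.35°.
Swath width ≈ 2h·tan(θ/2) = 2 × 1360 × tan(3.35°) = 159.2 km.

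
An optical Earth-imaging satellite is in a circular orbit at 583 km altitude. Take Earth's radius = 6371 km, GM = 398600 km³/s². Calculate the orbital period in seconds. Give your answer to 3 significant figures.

5770 seconds

Semi-major axis a = 6371 + 583 = 6954 km. Period T = 2π√(a³/μ) = 2π√(6954³/398600) = 5771.2 s = 96.19 min.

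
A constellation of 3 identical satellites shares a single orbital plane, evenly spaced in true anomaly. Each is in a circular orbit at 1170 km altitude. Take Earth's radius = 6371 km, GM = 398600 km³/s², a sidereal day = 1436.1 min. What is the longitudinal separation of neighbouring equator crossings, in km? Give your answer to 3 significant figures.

Semi-major axis a = 6371 + 1170 = 7541 km. Period T = 2π√(a³/μ) = 2π√(7541³/398600) = 6517.1 s = 108.62 min.
Single-satellite node shift = (6517.1/86166) × 360° = 27.23°.
With 3 satellites evenly phased, successive equator crossings are 27.23/3 = 9.076° apart.
That is 9.076 × 111.2 = 1009 km at the equator.

1010 km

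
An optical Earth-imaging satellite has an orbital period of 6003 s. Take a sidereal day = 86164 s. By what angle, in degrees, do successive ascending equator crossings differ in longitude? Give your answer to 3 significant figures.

25.1°

During one orbit Earth rotates (6003.0 / 86164) × 360° = 25.08°.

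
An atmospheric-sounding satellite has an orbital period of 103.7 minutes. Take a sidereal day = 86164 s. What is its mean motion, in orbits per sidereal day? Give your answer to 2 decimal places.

13.85

T = 103.7 min = 6222.0 s.
Orbits per sidereal day = 86164 / 6222.0 = 13.848.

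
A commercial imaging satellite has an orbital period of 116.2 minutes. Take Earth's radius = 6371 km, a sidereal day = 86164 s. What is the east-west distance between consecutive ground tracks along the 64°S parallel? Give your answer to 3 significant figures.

T = 116.2 min = 6972.0 s.
Node shift per orbit = (6972.0/86164) × 360° = 29.13°.
Equatorial spacing = 29.13 × 111.2 km/° = 3239 km.
At 64° latitude, spacing = 3239 × cos(64°) = 1420 km.

1420 km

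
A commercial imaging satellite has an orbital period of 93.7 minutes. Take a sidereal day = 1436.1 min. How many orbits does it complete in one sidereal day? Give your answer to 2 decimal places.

T = 93.7 min = 5622.0 s.
Orbits per sidereal day = 86166 / 5622.0 = 15.327.

15.33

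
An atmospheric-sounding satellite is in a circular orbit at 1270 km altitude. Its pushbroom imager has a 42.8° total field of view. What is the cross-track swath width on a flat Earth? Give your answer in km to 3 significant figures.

Half-angle = 42.8°/2 = 21.4°.
Swath width ≈ 2h·tan(θ/2) = 2 × 1270 × tan(21.4°) = 995.4 km.

995 km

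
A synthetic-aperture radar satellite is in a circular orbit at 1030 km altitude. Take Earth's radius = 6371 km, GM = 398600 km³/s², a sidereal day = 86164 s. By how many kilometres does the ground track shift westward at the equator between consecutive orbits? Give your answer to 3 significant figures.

Semi-major axis a = 6371 + 1030 = 7401 km. Period T = 2π√(a³/μ) = 2π√(7401³/398600) = 6336.5 s = 105.61 min.
During one orbit Earth rotates (6336.5 / 86164) × 360° = 26.47°.
At the equator that is 26.47° × (2π·6371/360) km/° = 26.47 × 111.2 = 2944 km.

2940 km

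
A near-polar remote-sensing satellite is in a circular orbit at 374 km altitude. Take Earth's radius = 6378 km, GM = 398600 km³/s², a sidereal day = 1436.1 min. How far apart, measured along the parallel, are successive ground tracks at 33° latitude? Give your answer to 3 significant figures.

2150 km

Semi-major axis a = 6378 + 374 = 6752 km. Period T = 2π√(a³/μ) = 2π√(6752³/398600) = 5521.5 s = 92.03 min.
Node shift per orbit = (5521.5/86166) × 360° = 23.07°.
Equatorial spacing = 23.07 × 111.3 km/° = 2568 km.
At 33° latitude, spacing = 2568 × cos(33°) = 2154 km.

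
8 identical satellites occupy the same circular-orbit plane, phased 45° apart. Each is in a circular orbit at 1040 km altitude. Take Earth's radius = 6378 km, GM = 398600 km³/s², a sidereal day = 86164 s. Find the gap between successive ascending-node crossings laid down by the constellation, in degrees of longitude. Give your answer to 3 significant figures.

Semi-major axis a = 6378 + 1040 = 7418 km. Period T = 2π√(a³/μ) = 2π√(7418³/398600) = 6358.3 s = 105.97 min.
Single-satellite node shift = (6358.3/86164) × 360° = 26.57°.
With 8 satellites evenly phased, successive equator crossings are 26.57/8 = 3.321° apart.

3.32°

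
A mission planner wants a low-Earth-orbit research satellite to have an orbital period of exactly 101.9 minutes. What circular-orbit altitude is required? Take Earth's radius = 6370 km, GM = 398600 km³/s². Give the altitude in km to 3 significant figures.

T = 101.9 min = 6114.0 s.
From T = 2π√(a³/μ): a = (μ T²/4π²)^(1/3) = (398600 × 6114.0² / 4π²)^(1/3) = 7227 km.
Altitude h = a − R = 7227 − 6370 = 857 km.

857 km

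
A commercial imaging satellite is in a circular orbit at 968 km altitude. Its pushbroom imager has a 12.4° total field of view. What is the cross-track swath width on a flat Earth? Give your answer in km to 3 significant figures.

Half-angle = 12.4°/2 = 6.2°.
Swath width ≈ 2h·tan(θ/2) = 2 × 968 × tan(6.2°) = 210.3 km.

210 km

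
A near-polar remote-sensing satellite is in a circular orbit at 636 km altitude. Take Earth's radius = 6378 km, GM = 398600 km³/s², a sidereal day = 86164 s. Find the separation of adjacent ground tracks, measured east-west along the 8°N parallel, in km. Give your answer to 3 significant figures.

2690 km

Semi-major axis a = 6378 + 636 = 7014 km. Period T = 2π√(a³/μ) = 2π√(7014³/398600) = 5846.0 s = 97.43 min.
Node shift per orbit = (5846.0/86164) × 360° = 24.43°.
Equatorial spacing = 24.43 × 111.3 km/° = 2719 km.
At 8° latitude, spacing = 2719 × cos(8°) = 2692 km.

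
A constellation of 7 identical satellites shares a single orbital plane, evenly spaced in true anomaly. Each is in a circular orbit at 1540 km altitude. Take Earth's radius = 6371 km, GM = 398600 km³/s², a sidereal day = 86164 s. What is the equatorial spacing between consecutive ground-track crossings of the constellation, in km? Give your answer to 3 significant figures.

Semi-major axis a = 6371 + 1540 = 7911 km. Period T = 2π√(a³/μ) = 2π√(7911³/398600) = 7002.6 s = 116.71 min.
Single-satellite node shift = (7002.6/86164) × 360° = 29.26°.
With 7 satellites evenly phased, successive equator crossings are 29.26/7 = 4.180° apart.
That is 4.180 × 111.2 = 465 km at the equator.

465 km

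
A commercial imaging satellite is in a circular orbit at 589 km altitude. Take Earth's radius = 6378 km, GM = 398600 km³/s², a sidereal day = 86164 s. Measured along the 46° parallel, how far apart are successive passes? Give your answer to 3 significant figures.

Semi-major axis a = 6378 + 589 = 6967 km. Period T = 2π√(a³/μ) = 2π√(6967³/398600) = 5787.4 s = 96.46 min.
Node shift per orbit = (5787.4/86164) × 360° = 24.18°.
Equatorial spacing = 24.18 × 111.3 km/° = 2692 km.
At 46° latitude, spacing = 2692 × cos(46°) = 1870 km.

1870 km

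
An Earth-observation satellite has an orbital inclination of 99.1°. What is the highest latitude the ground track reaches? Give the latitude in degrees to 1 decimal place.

Retrograde orbit: the ground track reaches ±(180° − i) = ±(180 − 99.1) = ±80.9°.

80.9°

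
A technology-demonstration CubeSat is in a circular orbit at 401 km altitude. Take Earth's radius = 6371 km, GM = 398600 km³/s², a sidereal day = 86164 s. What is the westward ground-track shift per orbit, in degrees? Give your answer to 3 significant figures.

23.2°

Semi-major axis a = 6371 + 401 = 6772 km. Period T = 2π√(a³/μ) = 2π√(6772³/398600) = 5546.1 s = 92.43 min.
During one orbit Earth rotates (5546.1 / 86164) × 360° = 23.17°.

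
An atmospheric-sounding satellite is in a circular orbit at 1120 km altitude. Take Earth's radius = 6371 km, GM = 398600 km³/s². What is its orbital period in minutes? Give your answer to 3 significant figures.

Semi-major axis a = 6371 + 1120 = 7491 km. Period T = 2π√(a³/μ) = 2π√(7491³/398600) = 6452.4 s = 107.54 min.

108 min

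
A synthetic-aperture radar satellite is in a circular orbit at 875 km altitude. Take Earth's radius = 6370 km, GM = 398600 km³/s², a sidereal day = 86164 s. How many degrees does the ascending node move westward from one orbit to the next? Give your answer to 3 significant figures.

25.6°

Semi-major axis a = 6370 + 875 = 7245 km. Period T = 2π√(a³/μ) = 2π√(7245³/398600) = 6137.2 s = 102.29 min.
During one orbit Earth rotates (6137.2 / 86164) × 360° = 25.64°.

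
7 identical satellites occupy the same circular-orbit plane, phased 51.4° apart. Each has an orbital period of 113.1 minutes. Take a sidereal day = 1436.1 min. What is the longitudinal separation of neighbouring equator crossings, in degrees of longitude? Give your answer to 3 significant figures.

T = 113.1 min = 6786.0 s.
Single-satellite node shift = (6786.0/86166) × 360° = 28.35°.
With 7 satellites evenly phased, successive equator crossings are 28.35/7 = 4.050° apart.

4.05°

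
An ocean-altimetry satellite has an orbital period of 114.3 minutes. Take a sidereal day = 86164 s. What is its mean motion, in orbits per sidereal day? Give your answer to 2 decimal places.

12.56

T = 114.3 min = 6858.0 s.
Orbits per sidereal day = 86164 / 6858.0 = 12.564.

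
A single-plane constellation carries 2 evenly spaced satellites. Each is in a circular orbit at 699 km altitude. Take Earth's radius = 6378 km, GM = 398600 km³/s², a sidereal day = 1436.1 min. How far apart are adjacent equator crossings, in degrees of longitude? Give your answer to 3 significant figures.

Semi-major axis a = 6378 + 699 = 7077 km. Period T = 2π√(a³/μ) = 2π√(7077³/398600) = 5925.0 s = 98.75 min.
Single-satellite node shift = (5925.0/86166) × 360° = 24.75°.
With 2 satellites evenly phased, successive equator crossings are 24.75/2 = 12.377° apart.

12.4°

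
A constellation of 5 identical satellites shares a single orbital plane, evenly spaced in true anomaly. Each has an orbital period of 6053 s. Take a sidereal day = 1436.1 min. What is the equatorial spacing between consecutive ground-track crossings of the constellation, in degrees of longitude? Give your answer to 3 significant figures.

5.06°

Single-satellite node shift = (6053.0/86166) × 360° = 25.29°.
With 5 satellites evenly phased, successive equator crossings are 25.29/5 = 5.058° apart.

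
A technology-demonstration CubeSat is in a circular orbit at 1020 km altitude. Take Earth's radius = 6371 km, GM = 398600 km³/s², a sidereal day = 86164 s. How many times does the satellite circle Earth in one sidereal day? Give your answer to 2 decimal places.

13.63

Semi-major axis a = 6371 + 1020 = 7391 km. Period T = 2π√(a³/μ) = 2π√(7391³/398600) = 6323.6 s = 105.39 min.
Orbits per sidereal day = 86164 / 6323.6 = 13.626.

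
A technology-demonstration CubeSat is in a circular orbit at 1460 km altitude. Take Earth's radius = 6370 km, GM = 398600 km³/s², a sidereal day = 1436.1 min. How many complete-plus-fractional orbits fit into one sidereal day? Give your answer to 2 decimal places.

Semi-major axis a = 6370 + 1460 = 7830 km. Period T = 2π√(a³/μ) = 2π√(7830³/398600) = 6895.3 s = 114.92 min.
Orbits per sidereal day = 86166 / 6895.3 = 12.496.

12.50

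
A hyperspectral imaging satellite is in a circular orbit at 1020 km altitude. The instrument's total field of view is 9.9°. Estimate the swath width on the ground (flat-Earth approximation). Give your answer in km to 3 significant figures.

Half-angle = 9.9°/2 = 4.95°.
Swath width ≈ 2h·tan(θ/2) = 2 × 1020 × tan(4.95°) = 176.7 km.

177 km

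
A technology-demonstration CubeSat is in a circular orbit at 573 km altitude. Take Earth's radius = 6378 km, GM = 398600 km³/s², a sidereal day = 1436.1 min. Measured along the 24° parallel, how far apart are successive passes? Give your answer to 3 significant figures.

2450 km

Semi-major axis a = 6378 + 573 = 6951 km. Period T = 2π√(a³/μ) = 2π√(6951³/398600) = 5767.4 s = 96.12 min.
Node shift per orbit = (5767.4/86166) × 360° = 24.10°.
Equatorial spacing = 24.10 × 111.3 km/° = 2682 km.
At 24° latitude, spacing = 2682 × cos(24°) = 2450 km.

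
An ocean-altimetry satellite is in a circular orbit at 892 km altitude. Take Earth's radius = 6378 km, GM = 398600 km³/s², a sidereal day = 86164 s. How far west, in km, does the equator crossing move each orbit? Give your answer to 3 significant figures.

Semi-major axis a = 6378 + 892 = 7270 km. Period T = 2π√(a³/μ) = 2π√(7270³/398600) = 6169.0 s = 102.82 min.
During one orbit Earth rotates (6169.0 / 86164) × 360° = 25.77°.
At the equator that is 25.77° × (2π·6378/360) km/° = 25.77 × 111.3 = 2869 km.

2870 km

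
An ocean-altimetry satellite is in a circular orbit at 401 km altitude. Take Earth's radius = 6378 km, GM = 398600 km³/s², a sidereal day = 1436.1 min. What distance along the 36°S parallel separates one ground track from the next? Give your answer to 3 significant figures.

2090 km

Semi-major axis a = 6378 + 401 = 6779 km. Period T = 2π√(a³/μ) = 2π√(6779³/398600) = 5554.7 s = 92.58 min.
Node shift per orbit = (5554.7/86166) × 360° = 23.21°.
Equatorial spacing = 23.21 × 111.3 km/° = 2583 km.
At 36° latitude, spacing = 2583 × cos(36°) = 2090 km.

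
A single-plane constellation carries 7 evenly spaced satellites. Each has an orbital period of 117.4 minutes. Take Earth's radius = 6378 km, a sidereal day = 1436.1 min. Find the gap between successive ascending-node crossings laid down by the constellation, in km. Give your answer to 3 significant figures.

468 km

T = 117.4 min = 7044.0 s.
Single-satellite node shift = (7044.0/86166) × 360° = 29.43°.
With 7 satellites evenly phased, successive equator crossings are 29.43/7 = 4.204° apart.
That is 4.204 × 111.3 = 468 km at the equator.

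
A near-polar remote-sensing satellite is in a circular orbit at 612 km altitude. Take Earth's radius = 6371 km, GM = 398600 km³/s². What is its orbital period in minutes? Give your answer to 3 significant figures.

Semi-major axis a = 6371 + 612 = 6983 km. Period T = 2π√(a³/μ) = 2π√(6983³/398600) = 5807.3 s = 96.79 min.

96.8 min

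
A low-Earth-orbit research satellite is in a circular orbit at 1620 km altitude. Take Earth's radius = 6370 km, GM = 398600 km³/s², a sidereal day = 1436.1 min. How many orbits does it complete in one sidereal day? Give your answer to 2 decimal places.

Semi-major axis a = 6370 + 1620 = 7990 km. Period T = 2π√(a³/μ) = 2π√(7990³/398600) = 7107.7 s = 118.46 min.
Orbits per sidereal day = 86166 / 7107.7 = 12.123.

12.12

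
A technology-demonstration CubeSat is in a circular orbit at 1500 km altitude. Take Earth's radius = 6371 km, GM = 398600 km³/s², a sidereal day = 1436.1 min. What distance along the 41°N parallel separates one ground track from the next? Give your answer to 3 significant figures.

2440 km

Semi-major axis a = 6371 + 1500 = 7871 km. Period T = 2π√(a³/μ) = 2π√(7871³/398600) = 6949.5 s = 115.83 min.
Node shift per orbit = (6949.5/86166) × 360° = 29.04°.
Equatorial spacing = 29.04 × 111.2 km/° = 3229 km.
At 41° latitude, spacing = 3229 × cos(41°) = 2437 km.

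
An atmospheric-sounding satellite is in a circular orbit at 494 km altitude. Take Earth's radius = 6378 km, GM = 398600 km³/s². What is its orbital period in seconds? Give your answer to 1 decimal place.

Semi-major axis a = 6378 + 494 = 6872 km. Period T = 2π√(a³/μ) = 2π√(6872³/398600) = 5669.4 s = 94.49 min.

5669.4 seconds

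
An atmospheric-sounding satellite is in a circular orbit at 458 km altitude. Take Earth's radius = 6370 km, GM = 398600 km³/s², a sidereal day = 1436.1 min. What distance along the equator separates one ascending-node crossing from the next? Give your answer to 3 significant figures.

Semi-major axis a = 6370 + 458 = 6828 km. Period T = 2π√(a³/μ) = 2π√(6828³/398600) = 5615.0 s = 93.58 min.
During one orbit Earth rotates (5615.0 / 86166) × 360° = 23.46°.
At the equator that is 23.46° × (2π·6370/360) km/° = 23.46 × 111.2 = 2608 km.

2610 km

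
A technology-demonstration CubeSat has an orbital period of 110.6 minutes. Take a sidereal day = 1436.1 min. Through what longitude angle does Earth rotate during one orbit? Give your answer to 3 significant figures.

27.7°

T = 110.6 min = 6636.0 s.
During one orbit Earth rotates (6636.0 / 86166) × 360° = 27.73°.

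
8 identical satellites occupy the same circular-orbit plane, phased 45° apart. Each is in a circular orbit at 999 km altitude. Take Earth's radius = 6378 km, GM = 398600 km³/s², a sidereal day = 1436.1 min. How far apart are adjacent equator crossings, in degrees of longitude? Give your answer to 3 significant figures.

Semi-major axis a = 6378 + 999 = 7377 km. Period T = 2π√(a³/μ) = 2π√(7377³/398600) = 6305.7 s = 105.09 min.
Single-satellite node shift = (6305.7/86166) × 360° = 26.34°.
With 8 satellites evenly phased, successive equator crossings are 26.34/8 = 3.293° apart.

3.29°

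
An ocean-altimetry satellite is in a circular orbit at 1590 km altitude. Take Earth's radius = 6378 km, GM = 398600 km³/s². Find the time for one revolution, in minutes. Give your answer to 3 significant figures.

118 min

Semi-major axis a = 6378 + 1590 = 7968 km. Period T = 2π√(a³/μ) = 2π√(7968³/398600) = 7078.4 s = 117.97 min.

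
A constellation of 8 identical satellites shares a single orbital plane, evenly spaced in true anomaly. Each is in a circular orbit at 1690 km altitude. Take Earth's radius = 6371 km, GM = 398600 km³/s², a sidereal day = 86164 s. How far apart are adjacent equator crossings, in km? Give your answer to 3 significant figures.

418 km

Semi-major axis a = 6371 + 1690 = 8061 km. Period T = 2π√(a³/μ) = 2π√(8061³/398600) = 7202.7 s = 120.04 min.
Single-satellite node shift = (7202.7/86164) × 360° = 30.09°.
With 8 satellites evenly phased, successive equator crossings are 30.09/8 = 3.762° apart.
That is 3.762 × 111.2 = 418 km at the equator.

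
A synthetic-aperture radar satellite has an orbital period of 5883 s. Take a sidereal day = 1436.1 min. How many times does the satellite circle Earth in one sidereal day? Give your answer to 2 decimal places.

14.65

Orbits per sidereal day = 86166 / 5883.0 = 14.647.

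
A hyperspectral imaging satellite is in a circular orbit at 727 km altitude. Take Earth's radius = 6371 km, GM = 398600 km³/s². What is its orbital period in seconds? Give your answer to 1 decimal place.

Semi-major axis a = 6371 + 727 = 7098 km. Period T = 2π√(a³/μ) = 2π√(7098³/398600) = 5951.3 s = 99.19 min.

5951.3 seconds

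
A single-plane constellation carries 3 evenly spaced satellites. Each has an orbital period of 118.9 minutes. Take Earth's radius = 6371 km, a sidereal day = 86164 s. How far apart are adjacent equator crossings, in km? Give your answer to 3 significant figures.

1100 km

T = 118.9 min = 7134.0 s.
Single-satellite node shift = (7134.0/86164) × 360° = 29.81°.
With 3 satellites evenly phased, successive equator crossings are 29.81/3 = 9.935° apart.
That is 9.935 × 111.2 = 1105 km at the equator.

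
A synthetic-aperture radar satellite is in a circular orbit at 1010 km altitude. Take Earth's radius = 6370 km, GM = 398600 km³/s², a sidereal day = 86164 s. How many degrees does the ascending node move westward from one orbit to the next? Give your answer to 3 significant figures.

26.4°

Semi-major axis a = 6370 + 1010 = 7380 km. Period T = 2π√(a³/μ) = 2π√(7380³/398600) = 6309.5 s = 105.16 min.
During one orbit Earth rotates (6309.5 / 86164) × 360° = 26.36°.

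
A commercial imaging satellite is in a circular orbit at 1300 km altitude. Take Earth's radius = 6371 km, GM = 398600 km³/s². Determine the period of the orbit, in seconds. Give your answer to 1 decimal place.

6686.4 seconds

Semi-major axis a = 6371 + 1300 = 7671 km. Period T = 2π√(a³/μ) = 2π√(7671³/398600) = 6686.4 s = 111.44 min.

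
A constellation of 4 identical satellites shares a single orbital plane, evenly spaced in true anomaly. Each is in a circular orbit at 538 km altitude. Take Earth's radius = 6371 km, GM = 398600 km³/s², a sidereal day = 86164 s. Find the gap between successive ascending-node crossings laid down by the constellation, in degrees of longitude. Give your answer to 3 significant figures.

Semi-major axis a = 6371 + 538 = 6909 km. Period T = 2π√(a³/μ) = 2π√(6909³/398600) = 5715.2 s = 95.25 min.
Single-satellite node shift = (5715.2/86164) × 360° = 23.88°.
With 4 satellites evenly phased, successive equator crossings are 23.88/4 = 5.970° apart.

5.97°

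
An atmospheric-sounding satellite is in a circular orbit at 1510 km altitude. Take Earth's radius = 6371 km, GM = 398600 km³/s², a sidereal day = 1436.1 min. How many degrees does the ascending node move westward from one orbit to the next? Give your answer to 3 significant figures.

29.1°

Semi-major axis a = 6371 + 1510 = 7881 km. Period T = 2π√(a³/μ) = 2π√(7881³/398600) = 6962.8 s = 116.05 min.
During one orbit Earth rotates (6962.8 / 86166) × 360° = 29.09°.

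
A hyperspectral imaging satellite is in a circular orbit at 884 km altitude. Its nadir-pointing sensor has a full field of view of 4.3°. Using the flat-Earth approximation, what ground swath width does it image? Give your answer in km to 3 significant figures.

66.4 km

Half-angle = 4.3°/2 = 2.15°.
Swath width ≈ 2h·tan(θ/2) = 2 × 884 × tan(2.15°) = 66.4 km.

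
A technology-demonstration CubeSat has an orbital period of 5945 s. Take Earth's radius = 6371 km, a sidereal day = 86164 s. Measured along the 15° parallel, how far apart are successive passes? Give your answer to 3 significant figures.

Node shift per orbit = (5945.0/86164) × 360° = 24.84°.
Equatorial spacing = 24.84 × 111.2 km/° = 2762 km.
At 15° latitude, spacing = 2762 × cos(15°) = 2668 km.

2670 km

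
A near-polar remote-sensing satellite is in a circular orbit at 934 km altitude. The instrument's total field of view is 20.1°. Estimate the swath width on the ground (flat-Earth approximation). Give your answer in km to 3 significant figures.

331 km

Half-angle = 20.1°/2 = 10.05°.
Swath width ≈ 2h·tan(θ/2) = 2 × 934 × tan(10.05°) = 331.1 km.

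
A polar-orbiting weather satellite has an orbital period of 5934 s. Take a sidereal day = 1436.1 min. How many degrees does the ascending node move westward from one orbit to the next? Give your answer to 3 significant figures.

During one orbit Earth rotates (5934.0 / 86166) × 360° = 24.79°.

24.8°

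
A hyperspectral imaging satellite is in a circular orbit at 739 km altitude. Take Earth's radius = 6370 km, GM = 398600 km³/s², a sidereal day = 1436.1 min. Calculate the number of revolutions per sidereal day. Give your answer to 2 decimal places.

Semi-major axis a = 6370 + 739 = 7109 km. Period T = 2π√(a³/μ) = 2π√(7109³/398600) = 5965.2 s = 99.42 min.
Orbits per sidereal day = 86166 / 5965.2 = 14.445.

14.44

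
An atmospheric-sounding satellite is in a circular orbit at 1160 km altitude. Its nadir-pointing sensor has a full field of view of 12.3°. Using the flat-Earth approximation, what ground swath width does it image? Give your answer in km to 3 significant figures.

Half-angle = 12.3°/2 = 6.15°.
Swath width ≈ 2h·tan(θ/2) = 2 × 1160 × tan(6.15°) = 250.0 km.

250 km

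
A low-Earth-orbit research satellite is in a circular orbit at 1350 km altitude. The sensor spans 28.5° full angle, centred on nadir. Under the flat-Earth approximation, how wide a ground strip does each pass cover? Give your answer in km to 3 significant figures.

686 km

Half-angle = 28.5°/2 = 14.25°.
Swath width ≈ 2h·tan(θ/2) = 2 × 1350 × tan(14.25°) = 685.7 km.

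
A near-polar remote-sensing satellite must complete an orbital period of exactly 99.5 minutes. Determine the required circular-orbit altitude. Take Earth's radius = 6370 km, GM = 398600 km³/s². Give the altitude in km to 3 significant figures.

743 km

T = 99.5 min = 5970.0 s.
From T = 2π√(a³/μ): a = (μ T²/4π²)^(1/3) = (398600 × 5970.0² / 4π²)^(1/3) = 7113 km.
Altitude h = a − R = 7113 − 6370 = 743 km.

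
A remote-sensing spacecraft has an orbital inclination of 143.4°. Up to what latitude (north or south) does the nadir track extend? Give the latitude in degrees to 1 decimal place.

36.6°

Retrograde orbit: the ground track reaches ±(180° − i) = ±(180 − 143.4) = ±36.6°.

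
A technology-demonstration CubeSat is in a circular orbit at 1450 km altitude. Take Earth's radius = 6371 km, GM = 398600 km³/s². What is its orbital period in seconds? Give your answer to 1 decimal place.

Semi-major axis a = 6371 + 1450 = 7821 km. Period T = 2π√(a³/μ) = 2π√(7821³/398600) = 6883.4 s = 114.72 min.

6883.4 seconds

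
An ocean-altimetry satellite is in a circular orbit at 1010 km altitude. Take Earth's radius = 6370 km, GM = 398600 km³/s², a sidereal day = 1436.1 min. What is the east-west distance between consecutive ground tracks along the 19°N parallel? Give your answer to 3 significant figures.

Semi-major axis a = 6370 + 1010 = 7380 km. Period T = 2π√(a³/μ) = 2π√(7380³/398600) = 6309.5 s = 105.16 min.
Node shift per orbit = (6309.5/86166) × 360° = 26.36°.
Equatorial spacing = 26.36 × 111.2 km/° = 2931 km.
At 19° latitude, spacing = 2931 × cos(19°) = 2771 km.

2770 km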